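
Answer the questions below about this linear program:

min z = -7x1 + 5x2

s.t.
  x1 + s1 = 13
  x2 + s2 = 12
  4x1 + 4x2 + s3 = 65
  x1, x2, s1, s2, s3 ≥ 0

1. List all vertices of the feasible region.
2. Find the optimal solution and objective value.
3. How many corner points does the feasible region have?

1. (0, 0), (13, 0), (13, 3.25), (4.25, 12), (0, 12)
2. x1 = 13, x2 = 0, z = -91
3. 5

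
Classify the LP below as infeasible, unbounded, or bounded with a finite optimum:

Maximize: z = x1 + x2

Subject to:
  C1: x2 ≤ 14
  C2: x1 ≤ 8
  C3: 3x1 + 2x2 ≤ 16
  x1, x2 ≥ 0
The point (0, 8) satisfies every constraint, so the LP is feasible; the constraints give x1 ≤ 8 and x2 ≤ 14, which with x1, x2 ≥ 0 keep the feasible region inside a bounded box. A feasible, bounded LP attains a finite optimum at a vertex.

Evaluating z = x1 + x2 at each vertex:
  (0, 0): z = 0
  (5.333, 0): z = 5.333
  (0, 8): z = 8

Bounded optimum: z* = 8 at (0, 8).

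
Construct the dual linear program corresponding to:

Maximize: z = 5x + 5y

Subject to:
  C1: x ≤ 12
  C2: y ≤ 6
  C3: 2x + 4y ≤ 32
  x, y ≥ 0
Minimize: z = 12y1 + 6y2 + 32y3

Subject to:
  C1: -y1 - 2y3 ≤ -5
  C2: -y2 - 4y3 ≤ -5
  y1, y2, y3 ≥ 0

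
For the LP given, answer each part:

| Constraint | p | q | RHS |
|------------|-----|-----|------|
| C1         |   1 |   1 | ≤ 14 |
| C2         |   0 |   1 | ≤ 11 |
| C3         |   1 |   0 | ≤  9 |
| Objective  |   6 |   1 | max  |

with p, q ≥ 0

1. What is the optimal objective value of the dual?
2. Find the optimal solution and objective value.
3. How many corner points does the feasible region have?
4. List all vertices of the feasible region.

1. 59 (by strong duality, equal to the primal optimum)
2. p = 9, q = 5, z = 59
3. 5
4. (0, 0), (9, 0), (9, 5), (3, 11), (0, 11)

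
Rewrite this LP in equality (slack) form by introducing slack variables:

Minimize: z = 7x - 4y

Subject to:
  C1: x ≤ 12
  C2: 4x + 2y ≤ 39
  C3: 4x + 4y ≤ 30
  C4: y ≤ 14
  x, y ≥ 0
min z = 7x - 4y

s.t.
  x + s1 = 12
  4x + 2y + s2 = 39
  4x + 4y + s3 = 30
  y + s4 = 14
  x, y, s1, s2, s3, s4 ≥ 0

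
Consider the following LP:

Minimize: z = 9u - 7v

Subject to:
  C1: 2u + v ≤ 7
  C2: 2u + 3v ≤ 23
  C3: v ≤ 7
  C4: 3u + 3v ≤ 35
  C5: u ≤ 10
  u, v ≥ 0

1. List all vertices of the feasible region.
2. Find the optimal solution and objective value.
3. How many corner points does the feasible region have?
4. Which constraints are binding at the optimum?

1. (0, 0), (3.5, 0), (0, 7)
2. u = 0, v = 7, z = -49
3. 3
4. C1, C3, u ≥ 0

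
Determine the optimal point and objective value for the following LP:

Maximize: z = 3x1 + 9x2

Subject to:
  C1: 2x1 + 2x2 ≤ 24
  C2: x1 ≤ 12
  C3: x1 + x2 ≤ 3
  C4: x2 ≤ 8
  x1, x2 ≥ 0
Each vertex is the intersection of two constraint boundaries that also satisfies all remaining constraints:
  x1 = 0 and x2 = 0 → (0, 0)
  x1 + x2 = 3 and x2 = 0 → (3, 0)
  x1 + x2 = 3 and x1 = 0 → (0, 3)

Evaluating z = 3x1 + 9x2 at each vertex:
  (0, 0): z = 0
  (3, 0): z = 9
  (0, 3): z = 27

The maximum is at (0, 3) with z = 27.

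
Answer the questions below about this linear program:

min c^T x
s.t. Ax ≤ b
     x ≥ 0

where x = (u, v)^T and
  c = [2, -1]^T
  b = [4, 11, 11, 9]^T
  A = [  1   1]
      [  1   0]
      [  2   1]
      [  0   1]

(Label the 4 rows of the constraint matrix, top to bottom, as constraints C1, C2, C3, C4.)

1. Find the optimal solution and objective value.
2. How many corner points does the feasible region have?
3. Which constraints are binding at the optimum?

1. u = 0, v = 4, z = -4
2. 3
3. C1, u ≥ 0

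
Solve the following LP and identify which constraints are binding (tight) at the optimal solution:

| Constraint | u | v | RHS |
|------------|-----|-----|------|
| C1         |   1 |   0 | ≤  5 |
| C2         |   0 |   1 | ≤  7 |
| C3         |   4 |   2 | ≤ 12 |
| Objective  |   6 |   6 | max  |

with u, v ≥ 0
Optimal: u = 0, v = 6
Binding: C3, u ≥ 0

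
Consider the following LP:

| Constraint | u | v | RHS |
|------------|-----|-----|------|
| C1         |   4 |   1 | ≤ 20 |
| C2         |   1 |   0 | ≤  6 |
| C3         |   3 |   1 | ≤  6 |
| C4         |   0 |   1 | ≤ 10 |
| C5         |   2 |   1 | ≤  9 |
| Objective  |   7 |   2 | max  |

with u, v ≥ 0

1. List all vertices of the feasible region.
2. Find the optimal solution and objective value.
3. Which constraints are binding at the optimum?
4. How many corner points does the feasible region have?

1. (0, 0), (2, 0), (0, 6)
2. u = 2, v = 0, z = 14
3. C3, v ≥ 0
4. 3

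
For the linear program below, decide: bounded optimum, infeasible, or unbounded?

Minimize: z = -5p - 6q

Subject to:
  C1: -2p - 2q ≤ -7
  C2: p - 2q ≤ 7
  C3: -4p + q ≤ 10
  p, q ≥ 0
Feasible point: (0, 4) satisfies every constraint, so the LP is feasible.
Direction d = (1, 1): for each constraint row a, a·d ≤ 0 —
  (-2)(1) + (-2)(1) = -4 ≤ 0
  (1)(1) + (-2)(1) = -1 ≤ 0
  (-4)(1) + (1)(1) = -3 ≤ 0
and d ≥ 0, so (0, 4) + t·d stays feasible for every t ≥ 0. Along this ray z = -5p - 6q changes by -11 per unit t, so z → −∞.

Unbounded — the objective can decrease without bound over the feasible region.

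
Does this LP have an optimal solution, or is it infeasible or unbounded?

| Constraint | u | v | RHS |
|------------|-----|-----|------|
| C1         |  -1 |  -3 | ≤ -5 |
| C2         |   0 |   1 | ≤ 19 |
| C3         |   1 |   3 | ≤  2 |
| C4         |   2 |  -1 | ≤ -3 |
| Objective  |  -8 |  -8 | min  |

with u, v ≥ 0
C3 requires u + 3v ≤ 2, while C1 (-u - 3v ≤ -5) is equivalent to u + 3v ≥ 5. Together they would need 5 ≤ u + 3v ≤ 2, which is impossible since 5 > 2. No point satisfies all constraints.

Infeasible: no point satisfies all constraints simultaneously.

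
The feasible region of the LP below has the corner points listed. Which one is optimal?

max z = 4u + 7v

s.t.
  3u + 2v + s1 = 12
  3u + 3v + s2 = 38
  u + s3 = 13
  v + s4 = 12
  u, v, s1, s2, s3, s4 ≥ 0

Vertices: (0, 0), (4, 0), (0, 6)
(0, 6) with z = 42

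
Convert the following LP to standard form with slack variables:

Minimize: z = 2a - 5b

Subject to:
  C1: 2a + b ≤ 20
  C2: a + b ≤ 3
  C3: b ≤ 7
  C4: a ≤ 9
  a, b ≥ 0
min z = 2a - 5b

s.t.
  2a + b + s1 = 20
  a + b + s2 = 3
  b + s3 = 7
  a + s4 = 9
  a, b, s1, s2, s3, s4 ≥ 0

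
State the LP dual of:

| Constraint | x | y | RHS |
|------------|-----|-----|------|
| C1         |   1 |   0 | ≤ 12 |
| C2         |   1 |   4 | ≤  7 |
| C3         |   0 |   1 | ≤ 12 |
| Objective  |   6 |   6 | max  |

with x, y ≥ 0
Minimize: z = 12y1 + 7y2 + 12y3

Subject to:
  C1: -y1 - y2 ≤ -6
  C2: -4y2 - y3 ≤ -6
  y1, y2, y3 ≥ 0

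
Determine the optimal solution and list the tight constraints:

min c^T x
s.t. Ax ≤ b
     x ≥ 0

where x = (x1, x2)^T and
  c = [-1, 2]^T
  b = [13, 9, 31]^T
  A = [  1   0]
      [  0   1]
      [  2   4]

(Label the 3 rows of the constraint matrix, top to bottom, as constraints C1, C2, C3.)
Optimal: x1 = 13, x2 = 0
Slack at optimum:
  C1: slack = 0 (binding)
  C2: slack = 9
  C3: slack = 5
  x1 ≥ 0: x1 = 13
  x2 ≥ 0: x2 = 0 (binding)
Binding constraints: C1, x2 ≥ 0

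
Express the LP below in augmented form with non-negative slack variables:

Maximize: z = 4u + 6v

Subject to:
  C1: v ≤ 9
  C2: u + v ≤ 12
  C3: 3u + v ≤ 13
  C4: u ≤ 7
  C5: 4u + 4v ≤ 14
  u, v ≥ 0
max z = 4u + 6v

s.t.
  v + s1 = 9
  u + v + s2 = 12
  3u + v + s3 = 13
  u + s4 = 7
  4u + 4v + s5 = 14
  u, v, s1, s2, s3, s4, s5 ≥ 0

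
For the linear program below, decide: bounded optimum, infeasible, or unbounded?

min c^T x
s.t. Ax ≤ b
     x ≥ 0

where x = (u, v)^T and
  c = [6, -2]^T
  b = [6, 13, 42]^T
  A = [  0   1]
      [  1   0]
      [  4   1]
The point (0, 6) satisfies every constraint, so the LP is feasible; the constraints give u ≤ 13 and v ≤ 6, which with u, v ≥ 0 keep the feasible region inside a bounded box. A feasible, bounded LP attains a finite optimum at a vertex.

Evaluating z = 6u - 2v at each vertex:
  (0, 0): z = 0
  (10.5, 0): z = 63
  (9, 6): z = 42
  (0, 6): z = -12

The LP has an optimal solution: (0, 6) with z = -12.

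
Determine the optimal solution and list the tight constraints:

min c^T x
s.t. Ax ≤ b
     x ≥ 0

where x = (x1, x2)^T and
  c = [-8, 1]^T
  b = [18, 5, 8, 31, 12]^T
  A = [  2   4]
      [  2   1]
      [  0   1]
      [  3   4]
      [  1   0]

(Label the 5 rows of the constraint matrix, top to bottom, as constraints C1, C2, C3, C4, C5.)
Optimal: x1 = 2.5, x2 = 0
Slack at optimum:
  C1: slack = 13
  C2: slack = 0 (binding)
  C3: slack = 8
  C4: slack = 23.5
  C5: slack = 9.5
  x1 ≥ 0: x1 = 2.5
  x2 ≥ 0: x2 = 0 (binding)
Binding constraints: C2, x2 ≥ 0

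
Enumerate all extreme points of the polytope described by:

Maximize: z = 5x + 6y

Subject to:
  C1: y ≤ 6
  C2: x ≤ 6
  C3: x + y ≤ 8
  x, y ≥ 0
Each vertex is the intersection of two constraint boundaries that also satisfies all remaining constraints:
  x = 0 and y = 0 → (0, 0)
  x = 6 and y = 0 → (6, 0)
  x = 6 and x + y = 8 → (6, 2)
  y = 6 and x + y = 8 → (2, 6)
  y = 6 and x = 0 → (0, 6)

Vertices: (0, 0), (6, 0), (6, 2), (2, 6), (0, 6)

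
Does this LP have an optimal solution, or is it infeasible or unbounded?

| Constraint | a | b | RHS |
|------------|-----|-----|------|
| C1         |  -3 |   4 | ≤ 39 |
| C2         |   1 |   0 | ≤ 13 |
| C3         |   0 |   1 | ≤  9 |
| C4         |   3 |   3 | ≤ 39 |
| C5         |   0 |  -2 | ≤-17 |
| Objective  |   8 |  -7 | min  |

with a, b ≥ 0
The point (0, 9) satisfies every constraint, so the LP is feasible; the constraints give a ≤ 13 and b ≤ 9, which with a, b ≥ 0 keep the feasible region inside a bounded box. A feasible, bounded LP attains a finite optimum at a vertex.

Feasible with finite optimum z* = -63 at (0, 9).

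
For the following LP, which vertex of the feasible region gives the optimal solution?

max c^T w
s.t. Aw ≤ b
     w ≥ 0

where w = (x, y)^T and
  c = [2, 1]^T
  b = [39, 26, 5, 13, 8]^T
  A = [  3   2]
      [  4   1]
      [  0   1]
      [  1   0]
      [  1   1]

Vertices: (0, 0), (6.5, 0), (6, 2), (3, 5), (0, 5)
Evaluating z = 2x + y at each vertex:
  (0, 0): z = 0
  (6.5, 0): z = 13
  (6, 2): z = 14
  (3, 5): z = 11
  (0, 5): z = 5

The largest value is z = 14, attained at (6, 2).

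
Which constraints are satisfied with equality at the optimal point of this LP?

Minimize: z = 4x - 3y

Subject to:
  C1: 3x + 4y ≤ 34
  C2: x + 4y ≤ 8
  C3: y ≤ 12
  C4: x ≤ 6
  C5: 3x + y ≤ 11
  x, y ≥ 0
Optimal: x = 0, y = 2
Slack at optimum:
  C1: slack = 26
  C2: slack = 0 (binding)
  C3: slack = 10
  C4: slack = 6
  C5: slack = 9
  x ≥ 0: x = 0 (binding)
  y ≥ 0: y = 2
Binding constraints: C2, x ≥ 0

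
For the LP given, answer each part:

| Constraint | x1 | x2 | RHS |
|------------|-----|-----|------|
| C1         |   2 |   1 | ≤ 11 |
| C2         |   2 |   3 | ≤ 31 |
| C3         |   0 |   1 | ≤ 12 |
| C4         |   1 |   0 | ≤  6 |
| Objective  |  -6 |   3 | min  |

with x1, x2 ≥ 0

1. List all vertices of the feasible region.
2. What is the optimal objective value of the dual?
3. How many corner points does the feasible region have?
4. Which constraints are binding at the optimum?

1. (0, 0), (5.5, 0), (0.5, 10), (0, 10.33)
2. -33 (by strong duality, equal to the primal optimum)
3. 4
4. C1, x2 ≥ 0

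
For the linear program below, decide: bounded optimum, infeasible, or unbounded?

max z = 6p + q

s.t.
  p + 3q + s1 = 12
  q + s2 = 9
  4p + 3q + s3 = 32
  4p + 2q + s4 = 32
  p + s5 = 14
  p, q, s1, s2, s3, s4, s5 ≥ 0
The point (8, 0) satisfies every constraint, so the LP is feasible; the constraints give p ≤ 14 and q ≤ 9, which with p, q ≥ 0 keep the feasible region inside a bounded box. A feasible, bounded LP attains a finite optimum at a vertex.

Evaluating z = 6p + q at each vertex:
  (0, 0): z = 0
  (8, 0): z = 48
  (6.667, 1.778): z = 41.78
  (0, 4): z = 4

The LP has an optimal solution: (8, 0) with z = 48.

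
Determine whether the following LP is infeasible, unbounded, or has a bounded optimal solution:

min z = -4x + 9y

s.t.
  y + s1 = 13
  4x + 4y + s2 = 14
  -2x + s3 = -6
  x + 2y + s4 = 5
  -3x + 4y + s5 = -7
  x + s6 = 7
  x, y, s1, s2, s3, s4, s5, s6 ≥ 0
The point (3.5, 0) satisfies every constraint, so the LP is feasible; the constraints give x ≤ 7 and y ≤ 13, which with x, y ≥ 0 keep the feasible region inside a bounded box. A feasible, bounded LP attains a finite optimum at a vertex.

Feasible with finite optimum z* = -14 at (3.5, 0).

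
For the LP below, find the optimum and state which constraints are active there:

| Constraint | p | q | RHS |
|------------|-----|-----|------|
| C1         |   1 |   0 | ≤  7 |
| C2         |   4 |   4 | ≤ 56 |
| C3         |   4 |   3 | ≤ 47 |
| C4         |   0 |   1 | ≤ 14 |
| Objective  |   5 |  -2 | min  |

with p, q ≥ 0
Optimal: p = 0, q = 14
Slack at optimum:
  C1: slack = 7
  C2: slack = 0 (binding)
  C3: slack = 5
  C4: slack = 0 (binding)
  p ≥ 0: p = 0 (binding)
  q ≥ 0: q = 14
Binding constraints: C2, C4, p ≥ 0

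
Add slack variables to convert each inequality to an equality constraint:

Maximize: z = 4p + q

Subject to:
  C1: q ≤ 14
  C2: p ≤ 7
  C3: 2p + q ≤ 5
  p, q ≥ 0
max z = 4p + q

s.t.
  q + s1 = 14
  p + s2 = 7
  2p + q + s3 = 5
  p, q, s1, s2, s3 ≥ 0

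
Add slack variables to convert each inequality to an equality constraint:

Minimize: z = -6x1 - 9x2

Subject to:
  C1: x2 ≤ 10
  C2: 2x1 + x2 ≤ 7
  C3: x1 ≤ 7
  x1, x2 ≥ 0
min z = -6x1 - 9x2

s.t.
  x2 + s1 = 10
  2x1 + x2 + s2 = 7
  x1 + s3 = 7
  x1, x2, s1, s2, s3 ≥ 0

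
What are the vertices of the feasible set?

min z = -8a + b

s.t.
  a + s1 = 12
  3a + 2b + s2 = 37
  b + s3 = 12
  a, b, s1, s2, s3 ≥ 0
Each vertex is the intersection of two constraint boundaries that also satisfies all remaining constraints:
  a = 0 and b = 0 → (0, 0)
  a = 12 and b = 0 → (12, 0)
  a = 12 and 3a + 2b = 37 → (12, 0.5)
  3a + 2b = 37 and b = 12 → (4.333, 12)
  b = 12 and a = 0 → (0, 12)

Vertices: (0, 0), (12, 0), (12, 0.5), (4.333, 12), (0, 12)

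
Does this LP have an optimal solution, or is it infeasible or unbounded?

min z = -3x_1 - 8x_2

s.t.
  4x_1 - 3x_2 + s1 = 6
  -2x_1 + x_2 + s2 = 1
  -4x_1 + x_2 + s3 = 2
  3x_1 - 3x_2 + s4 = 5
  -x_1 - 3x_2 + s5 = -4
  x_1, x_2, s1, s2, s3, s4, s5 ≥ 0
Feasible point: (1, 1) satisfies every constraint, so the LP is feasible.
Direction d = (3, 4): for each constraint row a, a·d ≤ 0 —
  (4)(3) + (-3)(4) = 0 ≤ 0
  (-2)(3) + (1)(4) = -2 ≤ 0
  (-4)(3) + (1)(4) = -8 ≤ 0
  (3)(3) + (-3)(4) = -3 ≤ 0
  (-1)(3) + (-3)(4) = -15 ≤ 0
and d ≥ 0, so (1, 1) + t·d stays feasible for every t ≥ 0. Along this ray z = -3x_1 - 8x_2 changes by -41 per unit t, so z → −∞.

Unbounded: there is a feasible ray along which z → −∞.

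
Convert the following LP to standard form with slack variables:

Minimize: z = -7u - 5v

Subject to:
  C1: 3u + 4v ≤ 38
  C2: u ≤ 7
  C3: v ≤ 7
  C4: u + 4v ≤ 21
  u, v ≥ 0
min z = -7u - 5v

s.t.
  3u + 4v + s1 = 38
  u + s2 = 7
  v + s3 = 7
  u + 4v + s4 = 21
  u, v, s1, s2, s3, s4 ≥ 0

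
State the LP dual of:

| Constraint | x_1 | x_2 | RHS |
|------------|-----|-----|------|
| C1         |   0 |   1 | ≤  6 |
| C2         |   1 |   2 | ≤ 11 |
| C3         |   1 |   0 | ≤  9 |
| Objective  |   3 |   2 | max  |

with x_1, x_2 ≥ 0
Minimize: z = 6y1 + 11y2 + 9y3

Subject to:
  C1: -y2 - y3 ≤ -3
  C2: -y1 - 2y2 ≤ -2
  y1, y2, y3 ≥ 0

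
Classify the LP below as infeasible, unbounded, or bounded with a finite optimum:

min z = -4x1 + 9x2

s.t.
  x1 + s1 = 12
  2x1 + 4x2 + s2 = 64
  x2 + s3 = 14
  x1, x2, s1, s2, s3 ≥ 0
The point (12, 0) satisfies every constraint, so the LP is feasible; the constraints give x1 ≤ 12 and x2 ≤ 14, which with x1, x2 ≥ 0 keep the feasible region inside a bounded box. A feasible, bounded LP attains a finite optimum at a vertex.

Evaluating z = -4x1 + 9x2 at each vertex:
  (0, 0): z = 0
  (12, 0): z = -48
  (12, 10): z = 42
  (4, 14): z = 110
  (0, 14): z = 126

The LP has an optimal solution: (12, 0) with z = -48.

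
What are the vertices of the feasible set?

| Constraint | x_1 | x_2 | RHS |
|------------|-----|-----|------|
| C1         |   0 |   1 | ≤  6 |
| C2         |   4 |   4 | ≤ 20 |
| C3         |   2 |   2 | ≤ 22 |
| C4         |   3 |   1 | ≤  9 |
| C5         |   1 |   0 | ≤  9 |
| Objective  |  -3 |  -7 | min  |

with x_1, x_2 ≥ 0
Each vertex is the intersection of two constraint boundaries that also satisfies all remaining constraints:
  x_1 = 0 and x_2 = 0 → (0, 0)
  3x_1 + x_2 = 9 and x_2 = 0 → (3, 0)
  4x_1 + 4x_2 = 20 and 3x_1 + x_2 = 9 → (2, 3)
  4x_1 + 4x_2 = 20 and x_1 = 0 → (0, 5)

Vertices: (0, 0), (3, 0), (2, 3), (0, 5)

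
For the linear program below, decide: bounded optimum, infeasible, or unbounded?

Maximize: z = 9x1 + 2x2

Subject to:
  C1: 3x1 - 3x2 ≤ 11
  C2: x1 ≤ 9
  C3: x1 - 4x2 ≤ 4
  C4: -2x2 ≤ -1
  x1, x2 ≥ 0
Feasible point: (0, 1) satisfies every constraint, so the LP is feasible.
Direction d = (0, 1): for each constraint row a, a·d ≤ 0 —
  (3)(0) + (-3)(1) = -3 ≤ 0
  (1)(0) + (0)(1) = 0 ≤ 0
  (1)(0) + (-4)(1) = -4 ≤ 0
  (0)(0) + (-2)(1) = -2 ≤ 0
and d ≥ 0, so (0, 1) + t·d stays feasible for every t ≥ 0. Along this ray z = 9x1 + 2x2 changes by 2 per unit t, so z → +∞.

Unbounded: there is a feasible ray along which z → +∞.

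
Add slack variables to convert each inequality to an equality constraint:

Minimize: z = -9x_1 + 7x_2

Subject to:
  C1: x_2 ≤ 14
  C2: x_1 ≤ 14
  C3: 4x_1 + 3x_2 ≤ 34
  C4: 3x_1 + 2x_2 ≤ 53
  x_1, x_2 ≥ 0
min z = -9x_1 + 7x_2

s.t.
  x_2 + s1 = 14
  x_1 + s2 = 14
  4x_1 + 3x_2 + s3 = 34
  3x_1 + 2x_2 + s4 = 53
  x_1, x_2, s1, s2, s3, s4 ≥ 0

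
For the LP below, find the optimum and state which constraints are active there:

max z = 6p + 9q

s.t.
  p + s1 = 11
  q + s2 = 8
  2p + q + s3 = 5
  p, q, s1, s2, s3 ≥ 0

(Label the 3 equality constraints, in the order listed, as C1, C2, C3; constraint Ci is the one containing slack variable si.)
Optimal: p = 0, q = 5
Slack at optimum:
  C1: slack = 11
  C2: slack = 3
  C3: slack = 0 (binding)
  p ≥ 0: p = 0 (binding)
  q ≥ 0: q = 5
Binding constraints: C3, p ≥ 0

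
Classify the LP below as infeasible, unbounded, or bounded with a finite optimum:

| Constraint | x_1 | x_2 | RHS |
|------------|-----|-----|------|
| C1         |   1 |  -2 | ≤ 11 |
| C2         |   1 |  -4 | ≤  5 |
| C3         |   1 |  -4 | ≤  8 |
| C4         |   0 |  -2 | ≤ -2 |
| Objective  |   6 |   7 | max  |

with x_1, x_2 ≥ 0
Feasible point: (0, 1) satisfies every constraint, so the LP is feasible.
Direction d = (0, 1): for each constraint row a, a·d ≤ 0 —
  (1)(0) + (-2)(1) = -2 ≤ 0
  (1)(0) + (-4)(1) = -4 ≤ 0
  (1)(0) + (-4)(1) = -4 ≤ 0
  (0)(0) + (-2)(1) = -2 ≤ 0
and d ≥ 0, so (0, 1) + t·d stays feasible for every t ≥ 0. Along this ray z = 6x_1 + 7x_2 changes by 7 per unit t, so z → +∞.

The LP is unbounded; z can be made arbitrarily large.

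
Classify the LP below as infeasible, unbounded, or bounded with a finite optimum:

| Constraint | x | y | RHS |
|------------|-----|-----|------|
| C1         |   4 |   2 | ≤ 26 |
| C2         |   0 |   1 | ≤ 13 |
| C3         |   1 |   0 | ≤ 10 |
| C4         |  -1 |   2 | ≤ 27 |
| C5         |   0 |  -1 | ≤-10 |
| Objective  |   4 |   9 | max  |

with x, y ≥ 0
The point (0, 13) satisfies every constraint, so the LP is feasible; the constraints give x ≤ 10 and y ≤ 13, which with x, y ≥ 0 keep the feasible region inside a bounded box. A feasible, bounded LP attains a finite optimum at a vertex.

Evaluating z = 4x + 9y at each vertex:
  (0, 10): z = 90
  (1.5, 10): z = 96
  (0, 13): z = 117

Feasible with finite optimum z* = 117 at (0, 13).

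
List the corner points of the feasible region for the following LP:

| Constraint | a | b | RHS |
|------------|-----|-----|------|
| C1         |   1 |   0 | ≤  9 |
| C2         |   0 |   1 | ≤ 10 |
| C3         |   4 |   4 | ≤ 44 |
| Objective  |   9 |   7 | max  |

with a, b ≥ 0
Each vertex is the intersection of two constraint boundaries that also satisfies all remaining constraints:
  a = 0 and b = 0 → (0, 0)
  a = 9 and b = 0 → (9, 0)
  a = 9 and 4a + 4b = 44 → (9, 2)
  b = 10 and 4a + 4b = 44 → (1, 10)
  b = 10 and a = 0 → (0, 10)

Vertices: (0, 0), (9, 0), (9, 2), (1, 10), (0, 10)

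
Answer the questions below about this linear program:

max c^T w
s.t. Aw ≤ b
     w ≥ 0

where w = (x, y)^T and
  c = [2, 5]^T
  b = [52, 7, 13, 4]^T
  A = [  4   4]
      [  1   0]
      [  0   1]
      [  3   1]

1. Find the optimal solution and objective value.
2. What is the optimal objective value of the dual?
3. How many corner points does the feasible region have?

1. x = 0, y = 4, z = 20
2. 20 (by strong duality, equal to the primal optimum)
3. 3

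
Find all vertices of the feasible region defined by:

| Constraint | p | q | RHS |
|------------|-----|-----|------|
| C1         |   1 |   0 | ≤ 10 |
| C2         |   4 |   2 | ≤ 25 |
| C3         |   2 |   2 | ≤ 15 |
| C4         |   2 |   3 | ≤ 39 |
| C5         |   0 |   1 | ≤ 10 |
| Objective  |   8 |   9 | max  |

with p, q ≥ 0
Each vertex is the intersection of two constraint boundaries that also satisfies all remaining constraints:
  p = 0 and q = 0 → (0, 0)
  4p + 2q = 25 and q = 0 → (6.25, 0)
  4p + 2q = 25 and 2p + 2q = 15 → (5, 2.5)
  2p + 2q = 15 and p = 0 → (0, 7.5)

Vertices: (0, 0), (6.25, 0), (5, 2.5), (0, 7.5)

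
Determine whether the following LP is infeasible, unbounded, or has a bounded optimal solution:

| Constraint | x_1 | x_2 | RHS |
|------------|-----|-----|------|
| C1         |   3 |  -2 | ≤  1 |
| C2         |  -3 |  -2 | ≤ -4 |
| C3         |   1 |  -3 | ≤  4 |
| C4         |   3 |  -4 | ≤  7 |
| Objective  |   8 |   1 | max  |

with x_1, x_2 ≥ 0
Feasible point: (0, 2) satisfies every constraint, so the LP is feasible.
Direction d = (0, 1): for each constraint row a, a·d ≤ 0 —
  (3)(0) + (-2)(1) = -2 ≤ 0
  (-3)(0) + (-2)(1) = -2 ≤ 0
  (1)(0) + (-3)(1) = -3 ≤ 0
  (3)(0) + (-4)(1) = -4 ≤ 0
and d ≥ 0, so (0, 2) + t·d stays feasible for every t ≥ 0. Along this ray z = 8x_1 + x_2 changes by 1 per unit t, so z → +∞.

Unbounded: there is a feasible ray along which z → +∞.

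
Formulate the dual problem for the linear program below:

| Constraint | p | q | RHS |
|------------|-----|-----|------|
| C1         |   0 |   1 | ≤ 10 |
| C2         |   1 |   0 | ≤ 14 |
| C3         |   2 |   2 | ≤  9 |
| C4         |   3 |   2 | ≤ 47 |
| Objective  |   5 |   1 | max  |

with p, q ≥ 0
Minimize: z = 10y1 + 14y2 + 9y3 + 47y4

Subject to:
  C1: -y2 - 2y3 - 3y4 ≤ -5
  C2: -y1 - 2y3 - 2y4 ≤ -1
  y1, y2, y3, y4 ≥ 0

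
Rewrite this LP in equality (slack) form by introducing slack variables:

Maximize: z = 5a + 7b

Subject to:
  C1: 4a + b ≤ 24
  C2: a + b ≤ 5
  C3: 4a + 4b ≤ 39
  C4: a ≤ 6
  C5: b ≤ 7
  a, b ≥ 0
max z = 5a + 7b

s.t.
  4a + b + s1 = 24
  a + b + s2 = 5
  4a + 4b + s3 = 39
  a + s4 = 6
  b + s5 = 7
  a, b, s1, s2, s3, s4, s5 ≥ 0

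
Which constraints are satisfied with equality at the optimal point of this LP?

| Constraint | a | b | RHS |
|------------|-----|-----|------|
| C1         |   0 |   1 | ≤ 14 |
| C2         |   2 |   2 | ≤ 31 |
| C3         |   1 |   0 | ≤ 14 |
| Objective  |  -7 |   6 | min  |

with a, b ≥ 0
Optimal: a = 14, b = 0
Slack at optimum:
  C1: slack = 14
  C2: slack = 3
  C3: slack = 0 (binding)
  a ≥ 0: a = 14
  b ≥ 0: b = 0 (binding)
Binding constraints: C3, b ≥ 0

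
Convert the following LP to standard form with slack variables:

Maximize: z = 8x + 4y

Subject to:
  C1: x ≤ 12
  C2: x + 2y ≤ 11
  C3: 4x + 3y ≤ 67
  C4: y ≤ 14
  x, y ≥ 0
max z = 8x + 4y

s.t.
  x + s1 = 12
  x + 2y + s2 = 11
  4x + 3y + s3 = 67
  y + s4 = 14
  x, y, s1, s2, s3, s4 ≥ 0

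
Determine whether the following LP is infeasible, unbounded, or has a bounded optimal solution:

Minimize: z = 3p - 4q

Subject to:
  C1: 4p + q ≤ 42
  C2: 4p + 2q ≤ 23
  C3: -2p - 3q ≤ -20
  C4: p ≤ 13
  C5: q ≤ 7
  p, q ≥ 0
The point (0, 7) satisfies every constraint, so the LP is feasible; the constraints give p ≤ 13 and q ≤ 7, which with p, q ≥ 0 keep the feasible region inside a bounded box. A feasible, bounded LP attains a finite optimum at a vertex.

Evaluating z = 3p - 4q at each vertex:
  (3.625, 4.25): z = -6.125
  (2.25, 7): z = -21.25
  (0, 7): z = -28
  (0, 6.667): z = -26.67

Bounded optimum: z* = -28 at (0, 7).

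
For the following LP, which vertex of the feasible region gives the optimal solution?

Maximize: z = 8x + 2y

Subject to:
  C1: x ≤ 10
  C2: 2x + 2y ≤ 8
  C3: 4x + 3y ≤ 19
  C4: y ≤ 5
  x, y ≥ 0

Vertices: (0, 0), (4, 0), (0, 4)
(4, 0) with z = 32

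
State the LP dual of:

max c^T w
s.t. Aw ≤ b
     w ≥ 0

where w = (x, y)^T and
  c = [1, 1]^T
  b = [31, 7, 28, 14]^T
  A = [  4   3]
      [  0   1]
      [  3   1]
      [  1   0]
Minimize: z = 31y1 + 7y2 + 28y3 + 14y4

Subject to:
  C1: -4y1 - 3y3 - y4 ≤ -1
  C2: -3y1 - y2 - y3 ≤ -1
  y1, y2, y3, y4 ≥ 0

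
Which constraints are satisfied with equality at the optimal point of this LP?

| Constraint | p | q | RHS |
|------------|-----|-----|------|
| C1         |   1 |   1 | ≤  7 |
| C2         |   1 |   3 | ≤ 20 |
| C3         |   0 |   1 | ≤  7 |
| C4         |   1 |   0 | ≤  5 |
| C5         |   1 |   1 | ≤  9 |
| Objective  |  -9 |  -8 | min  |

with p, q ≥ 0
Optimal: p = 5, q = 2
Slack at optimum:
  C1: slack = 0 (binding)
  C2: slack = 9
  C3: slack = 5
  C4: slack = 0 (binding)
  C5: slack = 2
  p ≥ 0: p = 5
  q ≥ 0: q = 2
Binding constraints: C1, C4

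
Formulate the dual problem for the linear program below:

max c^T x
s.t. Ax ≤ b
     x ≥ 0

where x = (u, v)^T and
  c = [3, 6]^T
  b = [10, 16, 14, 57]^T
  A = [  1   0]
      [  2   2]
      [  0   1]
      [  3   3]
Minimize: z = 10y1 + 16y2 + 14y3 + 57y4

Subject to:
  C1: -y1 - 2y2 - 3y4 ≤ -3
  C2: -2y2 - y3 - 3y4 ≤ -6
  y1, y2, y3, y4 ≥ 0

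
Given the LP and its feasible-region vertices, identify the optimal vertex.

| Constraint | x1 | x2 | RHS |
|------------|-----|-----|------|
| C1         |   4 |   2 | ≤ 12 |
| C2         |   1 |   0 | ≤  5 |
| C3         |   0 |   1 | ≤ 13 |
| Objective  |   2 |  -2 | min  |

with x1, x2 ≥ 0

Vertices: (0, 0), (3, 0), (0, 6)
(0, 6) with z = -12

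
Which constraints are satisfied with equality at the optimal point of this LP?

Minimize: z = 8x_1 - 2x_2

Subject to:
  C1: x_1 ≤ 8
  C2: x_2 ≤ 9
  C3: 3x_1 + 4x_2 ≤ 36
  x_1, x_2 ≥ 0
Optimal: x_1 = 0, x_2 = 9
Slack at optimum:
  C1: slack = 8
  C2: slack = 0 (binding)
  C3: slack = 0 (binding)
  x_1 ≥ 0: x_1 = 0 (binding)
  x_2 ≥ 0: x_2 = 9
Binding constraints: C2, C3, x_1 ≥ 0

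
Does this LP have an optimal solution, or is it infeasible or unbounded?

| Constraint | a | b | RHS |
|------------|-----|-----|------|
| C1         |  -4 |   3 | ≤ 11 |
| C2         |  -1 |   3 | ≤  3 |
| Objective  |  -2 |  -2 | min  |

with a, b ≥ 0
Feasible point: (0, 0) satisfies every constraint, so the LP is feasible.
Direction d = (1, 0): for each constraint row a, a·d ≤ 0 —
  (-4)(1) + (3)(0) = -4 ≤ 0
  (-1)(1) + (3)(0) = -1 ≤ 0
and d ≥ 0, so (0, 0) + t·d stays feasible for every t ≥ 0. Along this ray z = -2a - 2b changes by -2 per unit t, so z → −∞.

The LP is unbounded; z can be made arbitrarily small.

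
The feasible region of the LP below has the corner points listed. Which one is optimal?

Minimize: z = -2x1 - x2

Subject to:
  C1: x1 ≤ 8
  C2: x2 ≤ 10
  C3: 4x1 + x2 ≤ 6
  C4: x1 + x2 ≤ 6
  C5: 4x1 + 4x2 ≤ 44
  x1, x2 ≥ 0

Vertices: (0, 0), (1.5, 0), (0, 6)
(0, 6) with z = -6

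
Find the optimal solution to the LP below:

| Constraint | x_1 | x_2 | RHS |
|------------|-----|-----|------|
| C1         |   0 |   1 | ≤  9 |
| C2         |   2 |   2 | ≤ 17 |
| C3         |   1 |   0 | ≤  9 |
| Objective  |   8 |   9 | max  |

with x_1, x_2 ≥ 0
x_1 = 0, x_2 = 8.5, z = 76.5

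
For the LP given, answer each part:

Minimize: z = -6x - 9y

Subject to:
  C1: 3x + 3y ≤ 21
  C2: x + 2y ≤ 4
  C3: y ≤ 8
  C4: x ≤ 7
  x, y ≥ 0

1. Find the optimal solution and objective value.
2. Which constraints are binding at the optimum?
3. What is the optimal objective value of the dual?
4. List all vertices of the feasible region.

1. x = 4, y = 0, z = -24
2. C2, y ≥ 0
3. -24 (by strong duality, equal to the primal optimum)
4. (0, 0), (4, 0), (0, 2)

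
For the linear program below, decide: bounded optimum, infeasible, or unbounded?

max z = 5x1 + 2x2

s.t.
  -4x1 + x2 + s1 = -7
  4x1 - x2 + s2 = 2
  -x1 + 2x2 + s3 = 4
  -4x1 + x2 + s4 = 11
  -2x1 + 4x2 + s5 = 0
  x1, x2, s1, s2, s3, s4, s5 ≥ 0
The row 4x1 - x2 + s2 = 2 with s2 ≥ 0 requires 4x1 - x2 ≤ 2, while the row -4x1 + x2 + s1 = -7 with s1 ≥ 0 is equivalent to 4x1 - x2 ≥ 7. Together they would need 7 ≤ 4x1 - x2 ≤ 2, which is impossible since 7 > 2. No point satisfies all constraints.

Infeasible: no point satisfies all constraints simultaneously.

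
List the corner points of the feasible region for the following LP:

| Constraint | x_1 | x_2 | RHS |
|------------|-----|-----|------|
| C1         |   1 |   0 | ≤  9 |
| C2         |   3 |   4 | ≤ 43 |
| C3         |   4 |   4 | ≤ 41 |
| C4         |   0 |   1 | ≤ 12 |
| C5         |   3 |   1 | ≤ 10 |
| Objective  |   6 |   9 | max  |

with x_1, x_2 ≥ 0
Each vertex is the intersection of two constraint boundaries that also satisfies all remaining constraints:
  x_1 = 0 and x_2 = 0 → (0, 0)
  3x_1 + x_2 = 10 and x_2 = 0 → (3.333, 0)
  3x_1 + x_2 = 10 and x_1 = 0 → (0, 10)

Vertices: (0, 0), (3.333, 0), (0, 10)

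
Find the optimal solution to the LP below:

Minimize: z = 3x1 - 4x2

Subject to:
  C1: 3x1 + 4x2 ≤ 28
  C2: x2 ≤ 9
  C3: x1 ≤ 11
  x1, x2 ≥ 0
Each vertex is the intersection of two constraint boundaries that also satisfies all remaining constraints:
  x1 = 0 and x2 = 0 → (0, 0)
  3x1 + 4x2 = 28 and x2 = 0 → (9.333, 0)
  3x1 + 4x2 = 28 and x1 = 0 → (0, 7)

Evaluating z = 3x1 - 4x2 at each vertex:
  (0, 0): z = 0
  (9.333, 0): z = 28
  (0, 7): z = -28

The minimum is at (0, 7) with z = -28.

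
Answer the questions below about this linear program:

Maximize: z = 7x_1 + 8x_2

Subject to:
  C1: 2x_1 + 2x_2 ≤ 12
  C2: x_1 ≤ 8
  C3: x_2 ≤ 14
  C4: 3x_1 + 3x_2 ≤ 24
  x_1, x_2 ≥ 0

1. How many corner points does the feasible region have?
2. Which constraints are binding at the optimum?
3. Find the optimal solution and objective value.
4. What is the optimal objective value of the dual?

1. 3
2. C1, x_1 ≥ 0
3. x_1 = 0, x_2 = 6, z = 48
4. 48 (by strong duality, equal to the primal optimum)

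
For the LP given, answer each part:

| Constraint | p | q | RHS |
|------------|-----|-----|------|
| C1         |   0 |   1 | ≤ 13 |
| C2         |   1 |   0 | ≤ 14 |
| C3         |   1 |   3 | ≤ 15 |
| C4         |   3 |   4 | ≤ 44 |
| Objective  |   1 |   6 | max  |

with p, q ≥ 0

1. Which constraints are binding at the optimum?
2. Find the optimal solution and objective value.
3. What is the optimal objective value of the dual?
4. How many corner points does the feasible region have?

1. C3, p ≥ 0
2. p = 0, q = 5, z = 30
3. 30 (by strong duality, equal to the primal optimum)
4. 4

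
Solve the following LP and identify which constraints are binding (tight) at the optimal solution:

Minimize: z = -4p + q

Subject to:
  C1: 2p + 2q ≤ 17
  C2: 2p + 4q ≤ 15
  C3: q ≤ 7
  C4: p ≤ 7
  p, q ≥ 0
Optimal: p = 7, q = 0
Slack at optimum:
  C1: slack = 3
  C2: slack = 1
  C3: slack = 7
  C4: slack = 0 (binding)
  p ≥ 0: p = 7
  q ≥ 0: q = 0 (binding)
Binding constraints: C4, q ≥ 0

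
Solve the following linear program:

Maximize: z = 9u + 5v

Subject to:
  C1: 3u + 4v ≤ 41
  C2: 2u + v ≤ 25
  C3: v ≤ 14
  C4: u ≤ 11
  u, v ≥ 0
Each vertex is the intersection of two constraint boundaries that also satisfies all remaining constraints:
  u = 0 and v = 0 → (0, 0)
  u = 11 and v = 0 → (11, 0)
  3u + 4v = 41 and u = 11 → (11, 2)
  3u + 4v = 41 and u = 0 → (0, 10.25)

Evaluating z = 9u + 5v at each vertex:
  (0, 0): z = 0
  (11, 0): z = 99
  (11, 2): z = 109
  (0, 10.25): z = 51.25

The maximum is at (11, 2) with z = 109.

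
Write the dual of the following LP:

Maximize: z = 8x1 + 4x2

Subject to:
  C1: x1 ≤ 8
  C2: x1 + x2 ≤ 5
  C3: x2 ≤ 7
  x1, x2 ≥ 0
Minimize: z = 8y1 + 5y2 + 7y3

Subject to:
  C1: -y1 - y2 ≤ -8
  C2: -y2 - y3 ≤ -4
  y1, y2, y3 ≥ 0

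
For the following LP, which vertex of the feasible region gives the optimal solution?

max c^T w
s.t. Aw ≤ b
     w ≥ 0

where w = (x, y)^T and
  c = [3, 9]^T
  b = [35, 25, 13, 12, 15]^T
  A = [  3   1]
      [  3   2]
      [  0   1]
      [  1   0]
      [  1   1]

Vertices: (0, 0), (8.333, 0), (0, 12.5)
Evaluating z = 3x + 9y at each vertex:
  (0, 0): z = 0
  (8.333, 0): z = 25
  (0, 12.5): z = 112.5

The largest value is z = 112.5, attained at (0, 12.5).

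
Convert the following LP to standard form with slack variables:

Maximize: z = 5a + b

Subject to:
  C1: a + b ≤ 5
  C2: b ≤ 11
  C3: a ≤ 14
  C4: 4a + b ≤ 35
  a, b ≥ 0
max z = 5a + b

s.t.
  a + b + s1 = 5
  b + s2 = 11
  a + s3 = 14
  4a + b + s4 = 35
  a, b, s1, s2, s3, s4 ≥ 0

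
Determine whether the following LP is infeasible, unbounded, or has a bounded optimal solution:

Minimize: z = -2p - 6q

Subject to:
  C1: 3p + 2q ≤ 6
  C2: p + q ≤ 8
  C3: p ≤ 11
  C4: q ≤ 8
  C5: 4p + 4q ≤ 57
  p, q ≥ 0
The point (0, 3) satisfies every constraint, so the LP is feasible; the constraints give p ≤ 11 and q ≤ 8, which with p, q ≥ 0 keep the feasible region inside a bounded box. A feasible, bounded LP attains a finite optimum at a vertex.

Evaluating z = -2p - 6q at each vertex:
  (0, 0): z = 0
  (2, 0): z = -4
  (0, 3): z = -18

The LP has an optimal solution: (0, 3) with z = -18.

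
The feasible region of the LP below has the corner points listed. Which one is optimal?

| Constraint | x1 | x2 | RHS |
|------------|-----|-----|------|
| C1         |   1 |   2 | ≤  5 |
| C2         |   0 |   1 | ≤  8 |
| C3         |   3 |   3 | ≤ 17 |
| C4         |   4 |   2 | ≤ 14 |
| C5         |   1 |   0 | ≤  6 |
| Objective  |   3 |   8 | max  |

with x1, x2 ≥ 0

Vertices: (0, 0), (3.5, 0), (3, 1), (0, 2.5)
Evaluating z = 3x1 + 8x2 at each vertex:
  (0, 0): z = 0
  (3.5, 0): z = 10.5
  (3, 1): z = 17
  (0, 2.5): z = 20

The largest value is z = 20, attained at (0, 2.5).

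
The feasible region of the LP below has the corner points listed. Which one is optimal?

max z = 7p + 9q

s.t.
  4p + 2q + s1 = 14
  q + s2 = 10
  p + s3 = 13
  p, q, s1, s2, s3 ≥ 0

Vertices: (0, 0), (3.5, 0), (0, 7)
(0, 7) with z = 63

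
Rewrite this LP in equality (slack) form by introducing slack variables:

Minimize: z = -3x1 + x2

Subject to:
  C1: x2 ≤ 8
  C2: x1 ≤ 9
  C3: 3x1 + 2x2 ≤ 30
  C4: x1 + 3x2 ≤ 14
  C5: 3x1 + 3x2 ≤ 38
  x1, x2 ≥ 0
min z = -3x1 + x2

s.t.
  x2 + s1 = 8
  x1 + s2 = 9
  3x1 + 2x2 + s3 = 30
  x1 + 3x2 + s4 = 14
  3x1 + 3x2 + s5 = 38
  x1, x2, s1, s2, s3, s4, s5 ≥ 0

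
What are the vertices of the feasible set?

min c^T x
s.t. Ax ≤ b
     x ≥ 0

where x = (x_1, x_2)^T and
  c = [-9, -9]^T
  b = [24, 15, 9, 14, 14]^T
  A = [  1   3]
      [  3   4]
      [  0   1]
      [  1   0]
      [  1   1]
Each vertex is the intersection of two constraint boundaries that also satisfies all remaining constraints:
  x_1 = 0 and x_2 = 0 → (0, 0)
  3x_1 + 4x_2 = 15 and x_2 = 0 → (5, 0)
  3x_1 + 4x_2 = 15 and x_1 = 0 → (0, 3.75)

Vertices: (0, 0), (5, 0), (0, 3.75)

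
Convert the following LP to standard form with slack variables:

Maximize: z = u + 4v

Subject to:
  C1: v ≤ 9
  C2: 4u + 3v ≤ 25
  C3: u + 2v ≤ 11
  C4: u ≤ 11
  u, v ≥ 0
max z = u + 4v

s.t.
  v + s1 = 9
  4u + 3v + s2 = 25
  u + 2v + s3 = 11
  u + s4 = 11
  u, v, s1, s2, s3, s4 ≥ 0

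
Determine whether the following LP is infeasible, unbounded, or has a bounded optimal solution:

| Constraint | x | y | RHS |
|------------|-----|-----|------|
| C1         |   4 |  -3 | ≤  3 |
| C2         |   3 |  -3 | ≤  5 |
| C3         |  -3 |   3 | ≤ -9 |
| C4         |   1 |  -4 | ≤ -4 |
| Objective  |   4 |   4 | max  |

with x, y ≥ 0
C2 requires 3x - 3y ≤ 5, while C3 (-3x + 3y ≤ -9) is equivalent to 3x - 3y ≥ 9. Together they would need 9 ≤ 3x - 3y ≤ 5, which is impossible since 9 > 5. No point satisfies all constraints.

The feasible region is empty; the LP is infeasible.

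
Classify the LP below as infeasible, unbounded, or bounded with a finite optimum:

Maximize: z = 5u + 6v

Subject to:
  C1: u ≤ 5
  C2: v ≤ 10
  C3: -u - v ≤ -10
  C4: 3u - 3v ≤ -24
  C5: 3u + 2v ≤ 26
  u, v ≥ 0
The point (2, 10) satisfies every constraint, so the LP is feasible; the constraints give u ≤ 5 and v ≤ 10, which with u, v ≥ 0 keep the feasible region inside a bounded box. A feasible, bounded LP attains a finite optimum at a vertex.

The LP has an optimal solution: (2, 10) with z = 70.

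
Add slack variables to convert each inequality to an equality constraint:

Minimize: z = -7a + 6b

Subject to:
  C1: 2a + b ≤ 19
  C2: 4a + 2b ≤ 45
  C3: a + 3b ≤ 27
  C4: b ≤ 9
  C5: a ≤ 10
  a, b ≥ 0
min z = -7a + 6b

s.t.
  2a + b + s1 = 19
  4a + 2b + s2 = 45
  a + 3b + s3 = 27
  b + s4 = 9
  a + s5 = 10
  a, b, s1, s2, s3, s4, s5 ≥ 0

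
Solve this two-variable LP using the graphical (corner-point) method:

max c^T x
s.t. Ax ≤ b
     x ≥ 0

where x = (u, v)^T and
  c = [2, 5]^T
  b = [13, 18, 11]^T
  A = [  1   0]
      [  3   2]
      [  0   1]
Each vertex is the intersection of two constraint boundaries that also satisfies all remaining constraints:
  u = 0 and v = 0 → (0, 0)
  3u + 2v = 18 and v = 0 → (6, 0)
  3u + 2v = 18 and u = 0 → (0, 9)

Evaluating z = 2u + 5v at each vertex:
  (0, 0): z = 0
  (6, 0): z = 12
  (0, 9): z = 45

The maximum is at (0, 9) with z = 45.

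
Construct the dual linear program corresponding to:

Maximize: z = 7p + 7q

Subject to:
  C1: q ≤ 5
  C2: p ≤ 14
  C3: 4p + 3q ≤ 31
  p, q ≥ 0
Minimize: z = 5y1 + 14y2 + 31y3

Subject to:
  C1: -y2 - 4y3 ≤ -7
  C2: -y1 - 3y3 ≤ -7
  y1, y2, y3 ≥ 0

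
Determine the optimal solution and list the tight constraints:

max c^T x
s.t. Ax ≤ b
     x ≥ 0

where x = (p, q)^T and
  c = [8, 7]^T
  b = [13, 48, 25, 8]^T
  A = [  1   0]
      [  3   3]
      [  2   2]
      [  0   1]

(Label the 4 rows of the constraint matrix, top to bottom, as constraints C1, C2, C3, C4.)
Optimal: p = 12.5, q = 0
Slack at optimum:
  C1: slack = 0.5
  C2: slack = 10.5
  C3: slack = 0 (binding)
  C4: slack = 8
  p ≥ 0: p = 12.5
  q ≥ 0: q = 0 (binding)
Binding constraints: C3, q ≥ 0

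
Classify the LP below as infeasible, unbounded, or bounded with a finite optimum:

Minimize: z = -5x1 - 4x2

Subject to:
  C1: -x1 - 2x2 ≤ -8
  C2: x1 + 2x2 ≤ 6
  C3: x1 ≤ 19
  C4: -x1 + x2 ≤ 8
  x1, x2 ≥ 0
C2 requires x1 + 2x2 ≤ 6, while C1 (-x1 - 2x2 ≤ -8) is equivalent to x1 + 2x2 ≥ 8. Together they would need 8 ≤ x1 + 2x2 ≤ 6, which is impossible since 8 > 6. No point satisfies all constraints.

The feasible region is empty; the LP is infeasible.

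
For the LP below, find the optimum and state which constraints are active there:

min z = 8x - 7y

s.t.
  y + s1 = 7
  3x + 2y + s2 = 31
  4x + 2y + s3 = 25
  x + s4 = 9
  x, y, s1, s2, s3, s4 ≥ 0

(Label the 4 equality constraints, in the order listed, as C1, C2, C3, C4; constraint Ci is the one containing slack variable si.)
Optimal: x = 0, y = 7
Slack at optimum:
  C1: slack = 0 (binding)
  C2: slack = 17
  C3: slack = 11
  C4: slack = 9
  x ≥ 0: x = 0 (binding)
  y ≥ 0: y = 7
Binding constraints: C1, x ≥ 0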